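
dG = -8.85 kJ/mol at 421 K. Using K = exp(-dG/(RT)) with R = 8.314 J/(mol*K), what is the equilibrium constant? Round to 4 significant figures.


dG is in kJ/mol; multiply by 1000 to match R in J/(mol*K).
RT = 8.314 * 421 = 3500.194 J/mol
exponent = -dG*1000 / (RT) = -(-8.85*1000) / 3500.194 = 2.52843128
K = exp(2.52843128)
K = 12.533829, rounded to 4 significant figures:

12.53


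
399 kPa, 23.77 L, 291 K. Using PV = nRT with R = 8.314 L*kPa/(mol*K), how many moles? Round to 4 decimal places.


PV = nRT, solve for n = PV / (RT).
PV = 399 * 23.77 = 9484.23
RT = 8.314 * 291 = 2419.374
n = 9484.23 / 2419.374
n = 3.92011735 mol, rounded to 4 dp:

3.9201 mol


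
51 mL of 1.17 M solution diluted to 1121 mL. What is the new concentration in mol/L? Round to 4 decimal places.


Dilution: M1*V1 = M2*V2, solve for M2.
M2 = M1*V1 / V2
M2 = 1.17 * 51 / 1121
M2 = 59.67 / 1121
M2 = 0.05322926 mol/L, rounded to 4 dp:

0.0532 mol/L


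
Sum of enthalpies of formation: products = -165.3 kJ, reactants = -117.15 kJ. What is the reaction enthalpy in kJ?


dH_rxn = sum(dH_f products) - sum(dH_f reactants)
dH_rxn = -165.3 - (-117.15)
dH_rxn = -48.15 kJ:

-48.15 kJ


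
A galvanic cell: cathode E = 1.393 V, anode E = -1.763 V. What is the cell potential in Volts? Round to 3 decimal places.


Standard cell potential: E_cell = E_cathode - E_anode.
E_cell = 1.393 - (-1.763)
E_cell = 3.156 V, rounded to 3 dp:

3.156 V


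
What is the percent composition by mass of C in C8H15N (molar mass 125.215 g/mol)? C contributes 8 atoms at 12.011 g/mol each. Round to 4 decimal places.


pct = 100 * (n_elem * M_elem) / M_total
mass_contribution = 8 * 12.011 = 96.088 g/mol
pct = 100 * 96.088 / 125.215
pct = 76.73840993 %, rounded to 4 dp:

76.7384 %


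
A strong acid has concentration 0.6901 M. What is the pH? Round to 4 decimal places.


A strong acid dissociates completely, so [H+] equals the given concentration.
pH = -log10([H+]) = -log10(0.6901)
pH = 0.16108797, rounded to 4 dp:

0.1611


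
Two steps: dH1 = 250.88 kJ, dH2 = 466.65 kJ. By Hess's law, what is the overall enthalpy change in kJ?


Hess's law: enthalpy is a state function, so add the step enthalpies.
dH_total = dH1 + dH2 = 250.88 + (466.65)
dH_total = 717.53 kJ:

717.53 kJ


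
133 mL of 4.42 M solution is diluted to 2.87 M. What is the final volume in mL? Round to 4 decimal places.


Dilution: M1*V1 = M2*V2, solve for V2.
V2 = M1*V1 / M2
V2 = 4.42 * 133 / 2.87
V2 = 587.86 / 2.87
V2 = 204.82926829 mL, rounded to 4 dp:

204.8293 mL


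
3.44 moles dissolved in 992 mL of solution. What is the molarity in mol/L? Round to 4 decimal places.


Convert volume to liters: V_L = V_mL / 1000.
V_L = 992 / 1000 = 0.992 L
M = n / V_L = 3.44 / 0.992
M = 3.46774194 mol/L, rounded to 4 dp:

3.4677 mol/L


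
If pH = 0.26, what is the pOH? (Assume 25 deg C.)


At 25 deg C, pH + pOH = 14.
pOH = 14 - pH = 14 - 0.26
pOH = 13.74:

13.74


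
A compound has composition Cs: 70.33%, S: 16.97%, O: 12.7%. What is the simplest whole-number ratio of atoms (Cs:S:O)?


Assume 100 g of compound, divide each mass% by atomic mass to get moles, then normalize by the smallest to get a raw atom ratio.
Moles per 100 g: Cs: 70.33/132.905 = 0.5292, S: 16.97/32.065 = 0.5292, O: 12.7/15.999 = 0.7938
Raw ratio (divide by min = 0.5292): Cs: 1.0, S: 1.0, O: 1.5
Multiply by 2 to clear fractions: Cs: 2.0 ~= 2, S: 2.0 ~= 2, O: 3.0 ~= 3
Reduce by GCD to get the simplest whole-number ratio:

2:2:3


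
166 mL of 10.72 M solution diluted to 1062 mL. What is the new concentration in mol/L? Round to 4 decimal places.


Dilution: M1*V1 = M2*V2, solve for M2.
M2 = M1*V1 / V2
M2 = 10.72 * 166 / 1062
M2 = 1779.52 / 1062
M2 = 1.67563089 mol/L, rounded to 4 dp:

1.6756 mol/L


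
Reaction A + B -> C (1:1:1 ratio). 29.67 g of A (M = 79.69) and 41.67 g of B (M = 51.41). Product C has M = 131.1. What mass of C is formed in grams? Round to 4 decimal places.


Find moles of each reactant; the smaller value is the limiting reagent in a 1:1:1 reaction, so moles_C equals moles of the limiter.
n_A = mass_A / M_A = 29.67 / 79.69 = 0.372318 mol
n_B = mass_B / M_B = 41.67 / 51.41 = 0.810543 mol
Limiting reagent: A (smaller), n_limiting = 0.372318 mol
mass_C = n_limiting * M_C = 0.372318 * 131.1
mass_C = 48.8108898 g, rounded to 4 dp:

48.8109 g


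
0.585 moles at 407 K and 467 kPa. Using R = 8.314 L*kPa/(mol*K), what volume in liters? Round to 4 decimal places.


PV = nRT, solve for V = nRT / P.
nRT = 0.585 * 8.314 * 407 = 1979.5218
V = 1979.5218 / 467
V = 4.23880471 L, rounded to 4 dp:

4.2388 L


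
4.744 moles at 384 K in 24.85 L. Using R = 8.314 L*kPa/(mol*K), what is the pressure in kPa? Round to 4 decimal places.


PV = nRT, solve for P = nRT / V.
nRT = 4.744 * 8.314 * 384 = 15145.5805
P = 15145.5805 / 24.85
P = 609.4801006 kPa, rounded to 4 dp:

609.4801 kPa


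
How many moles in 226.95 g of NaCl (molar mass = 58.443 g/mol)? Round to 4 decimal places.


n = mass / M
n = 226.95 / 58.443
n = 3.88327088 mol, rounded to 4 dp:

3.8833 mol


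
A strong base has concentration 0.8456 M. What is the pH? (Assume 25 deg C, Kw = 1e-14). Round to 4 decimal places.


A strong base dissociates completely, so [OH-] equals the given concentration.
pOH = -log10([OH-]) = -log10(0.8456) = 0.072835
pH = 14 - pOH = 14 - 0.072835
pH = 13.927165, rounded to 4 dp:

13.9272


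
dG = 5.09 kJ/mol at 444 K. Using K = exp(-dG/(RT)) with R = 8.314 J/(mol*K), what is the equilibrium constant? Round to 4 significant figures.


dG is in kJ/mol; multiply by 1000 to match R in J/(mol*K).
RT = 8.314 * 444 = 3691.416 J/mol
exponent = -dG*1000 / (RT) = -(5.09*1000) / 3691.416 = -1.37887466
K = exp(-1.37887466)
K = 0.25186182, rounded to 4 significant figures:

0.2519


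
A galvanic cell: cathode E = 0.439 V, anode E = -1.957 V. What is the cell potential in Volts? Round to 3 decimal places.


Standard cell potential: E_cell = E_cathode - E_anode.
E_cell = 0.439 - (-1.957)
E_cell = 2.396 V, rounded to 3 dp:

2.396 V


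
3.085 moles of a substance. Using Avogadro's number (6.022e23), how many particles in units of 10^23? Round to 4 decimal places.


N = n * NA, then divide by 1e23 for the requested units.
N / 1e23 = n * 6.022
N / 1e23 = 3.085 * 6.022
N / 1e23 = 18.57787, rounded to 4 dp:

18.5779


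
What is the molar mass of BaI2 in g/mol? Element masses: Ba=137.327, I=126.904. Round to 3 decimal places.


M = sum(count * atomic_mass) over atoms.
M = 1*137.327 + 2*126.904
M = 137.327 + 253.808
M = 391.135 g/mol, rounded to 3 dp:

391.135 g/mol


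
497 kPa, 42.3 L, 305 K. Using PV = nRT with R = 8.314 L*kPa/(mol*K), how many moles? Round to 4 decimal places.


PV = nRT, solve for n = PV / (RT).
PV = 497 * 42.3 = 21023.1
RT = 8.314 * 305 = 2535.77
n = 21023.1 / 2535.77
n = 8.29061784 mol, rounded to 4 dp:

8.2906 mol


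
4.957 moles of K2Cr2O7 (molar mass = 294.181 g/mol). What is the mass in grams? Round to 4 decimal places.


mass = n * M
mass = 4.957 * 294.181
mass = 1458.255217 g, rounded to 4 dp:

1458.2552 g


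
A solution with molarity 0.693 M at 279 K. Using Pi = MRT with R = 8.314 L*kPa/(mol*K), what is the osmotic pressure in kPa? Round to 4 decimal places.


Osmotic pressure (van't Hoff): Pi = M*R*T.
RT = 8.314 * 279 = 2319.606
Pi = 0.693 * 2319.606
Pi = 1607.486958 kPa, rounded to 4 dp:

1607.4870 kPa


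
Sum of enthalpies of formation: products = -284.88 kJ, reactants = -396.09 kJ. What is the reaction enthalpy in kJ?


dH_rxn = sum(dH_f products) - sum(dH_f reactants)
dH_rxn = -284.88 - (-396.09)
dH_rxn = 111.21 kJ:

111.21 kJ


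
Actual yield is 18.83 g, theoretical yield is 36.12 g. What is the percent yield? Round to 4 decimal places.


% yield = 100 * actual / theoretical
% yield = 100 * 18.83 / 36.12
% yield = 52.13178295 %, rounded to 4 dp:

52.1318 %


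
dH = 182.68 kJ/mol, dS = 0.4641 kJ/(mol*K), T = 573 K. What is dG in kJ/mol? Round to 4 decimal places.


Gibbs: dG = dH - T*dS (consistent units, dS already in kJ/(mol*K)).
T*dS = 573 * 0.4641 = 265.9293
dG = 182.68 - (265.9293)
dG = -83.2493 kJ/mol, rounded to 4 dp:

-83.2493 kJ/mol


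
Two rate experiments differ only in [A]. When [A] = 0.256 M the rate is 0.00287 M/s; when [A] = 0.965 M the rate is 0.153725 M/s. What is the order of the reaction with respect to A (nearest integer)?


Rate is proportional to [A]^n, so rate2/rate1 = ([A]2/[A]1)^n. Take logs to solve for n.
rate2/rate1 = 0.153725 / 0.00287 = 53.5627
[A]2/[A]1 = 0.965 / 0.256 = 3.7695
n = ln(53.5627) / ln(3.7695) = 3.0
Nearest integer order:

3


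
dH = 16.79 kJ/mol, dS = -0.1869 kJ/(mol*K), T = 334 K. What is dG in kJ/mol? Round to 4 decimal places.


Gibbs: dG = dH - T*dS (consistent units, dS already in kJ/(mol*K)).
T*dS = 334 * -0.1869 = -62.4246
dG = 16.79 - (-62.4246)
dG = 79.2146 kJ/mol, rounded to 4 dp:

79.2146 kJ/mol


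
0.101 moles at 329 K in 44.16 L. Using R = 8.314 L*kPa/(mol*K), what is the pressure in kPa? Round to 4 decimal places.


PV = nRT, solve for P = nRT / V.
nRT = 0.101 * 8.314 * 329 = 276.2659
P = 276.2659 / 44.16
P = 6.25602129 kPa, rounded to 4 dp:

6.2560 kPa


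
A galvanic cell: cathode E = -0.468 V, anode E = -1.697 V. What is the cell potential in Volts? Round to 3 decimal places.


Standard cell potential: E_cell = E_cathode - E_anode.
E_cell = -0.468 - (-1.697)
E_cell = 1.229 V, rounded to 3 dp:

1.229 V


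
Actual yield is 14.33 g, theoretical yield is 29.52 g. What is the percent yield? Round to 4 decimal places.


% yield = 100 * actual / theoretical
% yield = 100 * 14.33 / 29.52
% yield = 48.54336043 %, rounded to 4 dp:

48.5434 %


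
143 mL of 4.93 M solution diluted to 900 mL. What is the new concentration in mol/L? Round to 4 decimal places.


Dilution: M1*V1 = M2*V2, solve for M2.
M2 = M1*V1 / V2
M2 = 4.93 * 143 / 900
M2 = 704.99 / 900
M2 = 0.78332222 mol/L, rounded to 4 dp:

0.7833 mol/L


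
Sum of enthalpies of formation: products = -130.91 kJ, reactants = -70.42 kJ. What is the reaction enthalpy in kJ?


dH_rxn = sum(dH_f products) - sum(dH_f reactants)
dH_rxn = -130.91 - (-70.42)
dH_rxn = -60.49 kJ:

-60.49 kJ


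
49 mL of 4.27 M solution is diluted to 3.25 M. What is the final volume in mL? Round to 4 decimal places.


Dilution: M1*V1 = M2*V2, solve for V2.
V2 = M1*V1 / M2
V2 = 4.27 * 49 / 3.25
V2 = 209.23 / 3.25
V2 = 64.37846154 mL, rounded to 4 dp:

64.3785 mL


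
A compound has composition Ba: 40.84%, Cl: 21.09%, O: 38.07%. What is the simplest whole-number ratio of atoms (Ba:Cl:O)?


Assume 100 g of compound, divide each mass% by atomic mass to get moles, then normalize by the smallest to get a raw atom ratio.
Moles per 100 g: Ba: 40.84/137.327 = 0.2974, Cl: 21.09/35.453 = 0.5949, O: 38.07/15.999 = 2.3795
Raw ratio (divide by min = 0.2974): Ba: 1.0, Cl: 2.0, O: 8.001
Multiply by 1 to clear fractions: Ba: 1.0 ~= 1, Cl: 2.0 ~= 2, O: 8.001 ~= 8
Reduce by GCD to get the simplest whole-number ratio:

1:2:8


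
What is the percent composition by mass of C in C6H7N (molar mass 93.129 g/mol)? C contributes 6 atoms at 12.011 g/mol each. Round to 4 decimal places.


pct = 100 * (n_elem * M_elem) / M_total
mass_contribution = 6 * 12.011 = 72.066 g/mol
pct = 100 * 72.066 / 93.129
pct = 77.38298489 %, rounded to 4 dp:

77.3830 %


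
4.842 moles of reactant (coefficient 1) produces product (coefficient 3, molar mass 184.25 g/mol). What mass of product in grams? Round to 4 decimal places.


Use the coefficient ratio to convert reactant moles to product moles, then multiply by the product's molar mass.
moles_P = moles_R * (coeff_P / coeff_R) = 4.842 * (3/1) = 14.526
mass_P = moles_P * M_P = 14.526 * 184.25
mass_P = 2676.4155 g, rounded to 4 dp:

2676.4155 g


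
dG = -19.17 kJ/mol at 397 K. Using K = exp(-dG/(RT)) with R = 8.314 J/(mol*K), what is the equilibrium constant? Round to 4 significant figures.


dG is in kJ/mol; multiply by 1000 to match R in J/(mol*K).
RT = 8.314 * 397 = 3300.658 J/mol
exponent = -dG*1000 / (RT) = -(-19.17*1000) / 3300.658 = 5.80793284
K = exp(5.80793284)
K = 332.93019, rounded to 4 significant figures:

332.9


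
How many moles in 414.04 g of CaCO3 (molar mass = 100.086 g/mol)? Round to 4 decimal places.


n = mass / M
n = 414.04 / 100.086
n = 4.13684232 mol, rounded to 4 dp:

4.1368 mol


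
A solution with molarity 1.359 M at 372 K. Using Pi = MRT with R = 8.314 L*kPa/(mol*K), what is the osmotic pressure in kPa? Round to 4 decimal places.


Osmotic pressure (van't Hoff): Pi = M*R*T.
RT = 8.314 * 372 = 3092.808
Pi = 1.359 * 3092.808
Pi = 4203.126072 kPa, rounded to 4 dp:

4203.1261 kPa


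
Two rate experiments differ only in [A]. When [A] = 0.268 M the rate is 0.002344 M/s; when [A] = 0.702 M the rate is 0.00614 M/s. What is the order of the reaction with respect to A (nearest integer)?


Rate is proportional to [A]^n, so rate2/rate1 = ([A]2/[A]1)^n. Take logs to solve for n.
rate2/rate1 = 0.00614 / 0.002344 = 2.6195
[A]2/[A]1 = 0.702 / 0.268 = 2.6194
n = ln(2.6195) / ln(2.6194) = 1.0
Nearest integer order:

1


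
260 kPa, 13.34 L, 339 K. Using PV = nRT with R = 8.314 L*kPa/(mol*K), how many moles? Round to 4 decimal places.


PV = nRT, solve for n = PV / (RT).
PV = 260 * 13.34 = 3468.4
RT = 8.314 * 339 = 2818.446
n = 3468.4 / 2818.446
n = 1.23060722 mol, rounded to 4 dp:

1.2306 mol


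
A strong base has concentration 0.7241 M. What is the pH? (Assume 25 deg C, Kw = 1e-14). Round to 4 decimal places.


A strong base dissociates completely, so [OH-] equals the given concentration.
pOH = -log10([OH-]) = -log10(0.7241) = 0.140201
pH = 14 - pOH = 14 - 0.140201
pH = 13.859799, rounded to 4 dp:

13.8598


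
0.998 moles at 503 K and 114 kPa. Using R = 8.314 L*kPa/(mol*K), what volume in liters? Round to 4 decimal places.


PV = nRT, solve for V = nRT / P.
nRT = 0.998 * 8.314 * 503 = 4173.5781
V = 4173.5781 / 114
V = 36.61033421 L, rounded to 4 dp:

36.6103 L


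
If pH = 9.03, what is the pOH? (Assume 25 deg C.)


At 25 deg C, pH + pOH = 14.
pOH = 14 - pH = 14 - 9.03
pOH = 4.97:

4.97


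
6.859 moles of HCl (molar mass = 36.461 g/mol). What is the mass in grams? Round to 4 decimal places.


mass = n * M
mass = 6.859 * 36.461
mass = 250.085999 g, rounded to 4 dp:

250.0860 g


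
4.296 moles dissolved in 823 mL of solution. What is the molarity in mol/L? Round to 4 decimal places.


Convert volume to liters: V_L = V_mL / 1000.
V_L = 823 / 1000 = 0.823 L
M = n / V_L = 4.296 / 0.823
M = 5.2199271 mol/L, rounded to 4 dp:

5.2199 mol/L


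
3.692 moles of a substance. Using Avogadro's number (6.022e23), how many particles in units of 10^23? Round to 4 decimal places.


N = n * NA, then divide by 1e23 for the requested units.
N / 1e23 = n * 6.022
N / 1e23 = 3.692 * 6.022
N / 1e23 = 22.233224, rounded to 4 dp:

22.2332


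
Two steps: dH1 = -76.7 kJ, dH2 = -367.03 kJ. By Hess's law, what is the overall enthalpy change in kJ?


Hess's law: enthalpy is a state function, so add the step enthalpies.
dH_total = dH1 + dH2 = -76.7 + (-367.03)
dH_total = -443.73 kJ:

-443.73 kJ


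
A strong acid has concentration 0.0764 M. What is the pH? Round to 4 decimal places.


A strong acid dissociates completely, so [H+] equals the given concentration.
pH = -log10([H+]) = -log10(0.0764)
pH = 1.11690664, rounded to 4 dp:

1.1169


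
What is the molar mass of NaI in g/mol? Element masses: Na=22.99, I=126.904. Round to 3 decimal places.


M = sum(count * atomic_mass) over atoms.
M = 1*22.99 + 1*126.904
M = 22.99 + 126.904
M = 149.894 g/mol, rounded to 3 dp:

149.894 g/mol


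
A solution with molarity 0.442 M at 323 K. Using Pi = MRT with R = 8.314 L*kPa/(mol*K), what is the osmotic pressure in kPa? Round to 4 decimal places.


Osmotic pressure (van't Hoff): Pi = M*R*T.
RT = 8.314 * 323 = 2685.422
Pi = 0.442 * 2685.422
Pi = 1186.956524 kPa, rounded to 4 dp:

1186.9565 kPa


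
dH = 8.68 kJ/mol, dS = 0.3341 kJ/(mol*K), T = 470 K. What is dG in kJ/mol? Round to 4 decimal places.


Gibbs: dG = dH - T*dS (consistent units, dS already in kJ/(mol*K)).
T*dS = 470 * 0.3341 = 157.027
dG = 8.68 - (157.027)
dG = -148.347 kJ/mol, rounded to 4 dp:

-148.3470 kJ/mol


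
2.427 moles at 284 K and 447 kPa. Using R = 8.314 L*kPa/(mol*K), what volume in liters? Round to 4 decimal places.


PV = nRT, solve for V = nRT / P.
nRT = 2.427 * 8.314 * 284 = 5730.5742
V = 5730.5742 / 447
V = 12.82007651 L, rounded to 4 dp:

12.8201 L


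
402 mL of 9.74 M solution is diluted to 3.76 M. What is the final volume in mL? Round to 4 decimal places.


Dilution: M1*V1 = M2*V2, solve for V2.
V2 = M1*V1 / M2
V2 = 9.74 * 402 / 3.76
V2 = 3915.48 / 3.76
V2 = 1041.35106383 mL, rounded to 4 dp:

1041.3511 mL


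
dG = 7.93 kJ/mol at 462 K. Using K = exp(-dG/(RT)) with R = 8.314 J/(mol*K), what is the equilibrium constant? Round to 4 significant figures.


dG is in kJ/mol; multiply by 1000 to match R in J/(mol*K).
RT = 8.314 * 462 = 3841.068 J/mol
exponent = -dG*1000 / (RT) = -(7.93*1000) / 3841.068 = -2.06452997
K = exp(-2.06452997)
K = 0.12687791, rounded to 4 significant figures:

0.1269


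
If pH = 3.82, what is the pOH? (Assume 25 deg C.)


At 25 deg C, pH + pOH = 14.
pOH = 14 - pH = 14 - 3.82
pOH = 10.18:

10.18


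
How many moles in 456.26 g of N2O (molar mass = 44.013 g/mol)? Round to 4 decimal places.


n = mass / M
n = 456.26 / 44.013
n = 10.36648263 mol, rounded to 4 dp:

10.3665 mol


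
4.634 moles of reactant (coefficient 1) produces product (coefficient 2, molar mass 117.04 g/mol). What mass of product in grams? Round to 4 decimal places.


Use the coefficient ratio to convert reactant moles to product moles, then multiply by the product's molar mass.
moles_P = moles_R * (coeff_P / coeff_R) = 4.634 * (2/1) = 9.268
mass_P = moles_P * M_P = 9.268 * 117.04
mass_P = 1084.72672 g, rounded to 4 dp:

1084.7267 g


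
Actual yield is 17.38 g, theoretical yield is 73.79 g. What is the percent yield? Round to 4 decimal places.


% yield = 100 * actual / theoretical
% yield = 100 * 17.38 / 73.79
% yield = 23.55332701 %, rounded to 4 dp:

23.5533 %


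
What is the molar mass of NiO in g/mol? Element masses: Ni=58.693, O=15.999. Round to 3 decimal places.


M = sum(count * atomic_mass) over atoms.
M = 1*58.693 + 1*15.999
M = 58.693 + 15.999
M = 74.692 g/mol, rounded to 3 dp:

74.692 g/mol


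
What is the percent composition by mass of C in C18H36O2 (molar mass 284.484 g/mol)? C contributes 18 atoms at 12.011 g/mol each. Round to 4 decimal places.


pct = 100 * (n_elem * M_elem) / M_total
mass_contribution = 18 * 12.011 = 216.198 g/mol
pct = 100 * 216.198 / 284.484
pct = 75.99654111 %, rounded to 4 dp:

75.9965 %


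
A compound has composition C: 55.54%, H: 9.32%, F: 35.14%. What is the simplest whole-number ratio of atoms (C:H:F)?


Assume 100 g of compound, divide each mass% by atomic mass to get moles, then normalize by the smallest to get a raw atom ratio.
Moles per 100 g: C: 55.54/12.011 = 4.6241, H: 9.32/1.008 = 9.246, F: 35.14/18.998 = 1.8497
Raw ratio (divide by min = 1.8497): C: 2.5, H: 4.999, F: 1.0
Multiply by 2 to clear fractions: C: 5.0 ~= 5, H: 9.998 ~= 10, F: 2.0 ~= 2
Reduce by GCD to get the simplest whole-number ratio:

5:10:2


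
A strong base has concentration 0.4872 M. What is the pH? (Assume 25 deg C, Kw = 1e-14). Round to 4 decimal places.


A strong base dissociates completely, so [OH-] equals the given concentration.
pOH = -log10([OH-]) = -log10(0.4872) = 0.312293
pH = 14 - pOH = 14 - 0.312293
pH = 13.687707, rounded to 4 dp:

13.6877


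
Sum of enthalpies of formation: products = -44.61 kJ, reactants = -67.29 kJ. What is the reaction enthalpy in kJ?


dH_rxn = sum(dH_f products) - sum(dH_f reactants)
dH_rxn = -44.61 - (-67.29)
dH_rxn = 22.68 kJ:

22.68 kJ


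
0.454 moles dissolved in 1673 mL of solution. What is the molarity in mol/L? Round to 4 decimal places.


Convert volume to liters: V_L = V_mL / 1000.
V_L = 1673 / 1000 = 1.673 L
M = n / V_L = 0.454 / 1.673
M = 0.2713688 mol/L, rounded to 4 dp:

0.2714 mol/L


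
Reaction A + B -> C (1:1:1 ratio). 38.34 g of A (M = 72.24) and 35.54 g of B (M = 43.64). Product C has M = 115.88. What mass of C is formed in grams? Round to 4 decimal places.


Find moles of each reactant; the smaller value is the limiting reagent in a 1:1:1 reaction, so moles_C equals moles of the limiter.
n_A = mass_A / M_A = 38.34 / 72.24 = 0.530731 mol
n_B = mass_B / M_B = 35.54 / 43.64 = 0.81439 mol
Limiting reagent: A (smaller), n_limiting = 0.530731 mol
mass_C = n_limiting * M_C = 0.530731 * 115.88
mass_C = 61.50110828 g, rounded to 4 dp:

61.5011 g


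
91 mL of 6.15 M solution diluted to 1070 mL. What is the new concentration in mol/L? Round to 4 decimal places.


Dilution: M1*V1 = M2*V2, solve for M2.
M2 = M1*V1 / V2
M2 = 6.15 * 91 / 1070
M2 = 559.65 / 1070
M2 = 0.52303738 mol/L, rounded to 4 dp:

0.5230 mol/L


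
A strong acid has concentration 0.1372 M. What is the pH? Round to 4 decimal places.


A strong acid dissociates completely, so [H+] equals the given concentration.
pH = -log10([H+]) = -log10(0.1372)
pH = 0.86264589, rounded to 4 dp:

0.8626


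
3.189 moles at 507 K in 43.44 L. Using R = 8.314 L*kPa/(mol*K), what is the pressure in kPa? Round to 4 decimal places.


PV = nRT, solve for P = nRT / V.
nRT = 3.189 * 8.314 * 507 = 13442.2664
P = 13442.2664 / 43.44
P = 309.44443831 kPa, rounded to 4 dp:

309.4444 kPa


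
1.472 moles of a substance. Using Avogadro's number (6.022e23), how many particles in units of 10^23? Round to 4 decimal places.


N = n * NA, then divide by 1e23 for the requested units.
N / 1e23 = n * 6.022
N / 1e23 = 1.472 * 6.022
N / 1e23 = 8.864384, rounded to 4 dp:

8.8644


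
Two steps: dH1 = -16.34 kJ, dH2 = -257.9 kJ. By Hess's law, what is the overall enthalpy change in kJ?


Hess's law: enthalpy is a state function, so add the step enthalpies.
dH_total = dH1 + dH2 = -16.34 + (-257.9)
dH_total = -274.24 kJ:

-274.24 kJ


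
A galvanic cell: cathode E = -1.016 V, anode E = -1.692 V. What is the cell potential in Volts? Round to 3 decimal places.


Standard cell potential: E_cell = E_cathode - E_anode.
E_cell = -1.016 - (-1.692)
E_cell = 0.676 V, rounded to 3 dp:

0.676 V


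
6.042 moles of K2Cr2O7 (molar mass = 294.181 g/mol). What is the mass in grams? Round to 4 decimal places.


mass = n * M
mass = 6.042 * 294.181
mass = 1777.441602 g, rounded to 4 dp:

1777.4416 g


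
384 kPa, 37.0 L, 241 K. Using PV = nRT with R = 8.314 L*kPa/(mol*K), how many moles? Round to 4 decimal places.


PV = nRT, solve for n = PV / (RT).
PV = 384 * 37.0 = 14208.0
RT = 8.314 * 241 = 2003.674
n = 14208.0 / 2003.674
n = 7.09097388 mol, rounded to 4 dp:

7.0910 mol


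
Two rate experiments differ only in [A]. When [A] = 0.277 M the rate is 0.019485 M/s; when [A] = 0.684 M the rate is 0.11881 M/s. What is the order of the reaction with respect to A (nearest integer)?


Rate is proportional to [A]^n, so rate2/rate1 = ([A]2/[A]1)^n. Take logs to solve for n.
rate2/rate1 = 0.11881 / 0.019485 = 6.0975
[A]2/[A]1 = 0.684 / 0.277 = 2.4693
n = ln(6.0975) / ln(2.4693) = 2.0
Nearest integer order:

2


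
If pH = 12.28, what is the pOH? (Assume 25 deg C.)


At 25 deg C, pH + pOH = 14.
pOH = 14 - pH = 14 - 12.28
pOH = 1.72:

1.72


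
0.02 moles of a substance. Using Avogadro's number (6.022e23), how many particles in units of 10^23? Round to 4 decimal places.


N = n * NA, then divide by 1e23 for the requested units.
N / 1e23 = n * 6.022
N / 1e23 = 0.02 * 6.022
N / 1e23 = 0.12044, rounded to 4 dp:

0.1204


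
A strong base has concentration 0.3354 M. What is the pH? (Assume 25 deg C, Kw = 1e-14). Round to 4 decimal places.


A strong base dissociates completely, so [OH-] equals the given concentration.
pOH = -log10([OH-]) = -log10(0.3354) = 0.474437
pH = 14 - pOH = 14 - 0.474437
pH = 13.525563, rounded to 4 dp:

13.5256


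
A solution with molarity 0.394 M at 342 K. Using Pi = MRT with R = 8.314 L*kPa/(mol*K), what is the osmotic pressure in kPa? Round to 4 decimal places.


Osmotic pressure (van't Hoff): Pi = M*R*T.
RT = 8.314 * 342 = 2843.388
Pi = 0.394 * 2843.388
Pi = 1120.294872 kPa, rounded to 4 dp:

1120.2949 kPa


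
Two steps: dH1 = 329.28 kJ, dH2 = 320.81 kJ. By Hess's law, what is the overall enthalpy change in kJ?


Hess's law: enthalpy is a state function, so add the step enthalpies.
dH_total = dH1 + dH2 = 329.28 + (320.81)
dH_total = 650.09 kJ:

650.09 kJ


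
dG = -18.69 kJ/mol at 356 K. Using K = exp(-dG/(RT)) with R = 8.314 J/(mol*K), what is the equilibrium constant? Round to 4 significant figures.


dG is in kJ/mol; multiply by 1000 to match R in J/(mol*K).
RT = 8.314 * 356 = 2959.784 J/mol
exponent = -dG*1000 / (RT) = -(-18.69*1000) / 2959.784 = 6.31464999
K = exp(6.31464999)
K = 552.60861, rounded to 4 significant figures:

552.6


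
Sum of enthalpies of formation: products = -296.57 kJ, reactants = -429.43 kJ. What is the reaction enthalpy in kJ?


dH_rxn = sum(dH_f products) - sum(dH_f reactants)
dH_rxn = -296.57 - (-429.43)
dH_rxn = 132.86 kJ:

132.86 kJ


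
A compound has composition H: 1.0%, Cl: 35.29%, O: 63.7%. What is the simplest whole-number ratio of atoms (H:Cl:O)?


Assume 100 g of compound, divide each mass% by atomic mass to get moles, then normalize by the smallest to get a raw atom ratio.
Moles per 100 g: H: 1.0/1.008 = 0.9921, Cl: 35.29/35.453 = 0.9954, O: 63.7/15.999 = 3.9815
Raw ratio (divide by min = 0.9921): H: 1.0, Cl: 1.003, O: 4.013
Multiply by 1 to clear fractions: H: 1.0 ~= 1, Cl: 1.003 ~= 1, O: 4.013 ~= 4
Reduce by GCD to get the simplest whole-number ratio:

1:1:4


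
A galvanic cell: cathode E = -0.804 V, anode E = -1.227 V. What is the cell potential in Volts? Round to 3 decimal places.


Standard cell potential: E_cell = E_cathode - E_anode.
E_cell = -0.804 - (-1.227)
E_cell = 0.423 V, rounded to 3 dp:

0.423 V


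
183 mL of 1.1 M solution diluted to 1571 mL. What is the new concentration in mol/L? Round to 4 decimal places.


Dilution: M1*V1 = M2*V2, solve for M2.
M2 = M1*V1 / V2
M2 = 1.1 * 183 / 1571
M2 = 201.3 / 1571
M2 = 0.12813495 mol/L, rounded to 4 dp:

0.1281 mol/L


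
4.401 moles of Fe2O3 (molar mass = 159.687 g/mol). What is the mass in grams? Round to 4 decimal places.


mass = n * M
mass = 4.401 * 159.687
mass = 702.782487 g, rounded to 4 dp:

702.7825 g


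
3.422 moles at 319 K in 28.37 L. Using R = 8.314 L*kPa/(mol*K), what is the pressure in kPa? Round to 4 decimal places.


PV = nRT, solve for P = nRT / V.
nRT = 3.422 * 8.314 * 319 = 9075.7121
P = 9075.7121 / 28.37
P = 319.90525555 kPa, rounded to 4 dp:

319.9053 kPa


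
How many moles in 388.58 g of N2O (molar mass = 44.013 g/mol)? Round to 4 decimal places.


n = mass / M
n = 388.58 / 44.013
n = 8.82875514 mol, rounded to 4 dp:

8.8288 mol


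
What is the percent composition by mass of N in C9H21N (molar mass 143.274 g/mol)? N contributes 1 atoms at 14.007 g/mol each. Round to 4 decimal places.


pct = 100 * (n_elem * M_elem) / M_total
mass_contribution = 1 * 14.007 = 14.007 g/mol
pct = 100 * 14.007 / 143.274
pct = 9.77637254 %, rounded to 4 dp:

9.7764 %


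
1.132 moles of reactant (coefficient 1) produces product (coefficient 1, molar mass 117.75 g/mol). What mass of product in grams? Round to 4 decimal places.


Use the coefficient ratio to convert reactant moles to product moles, then multiply by the product's molar mass.
moles_P = moles_R * (coeff_P / coeff_R) = 1.132 * (1/1) = 1.132
mass_P = moles_P * M_P = 1.132 * 117.75
mass_P = 133.293 g, rounded to 4 dp:

133.2930 g


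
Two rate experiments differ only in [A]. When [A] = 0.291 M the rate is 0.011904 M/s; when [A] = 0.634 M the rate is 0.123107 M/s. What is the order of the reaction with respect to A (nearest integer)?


Rate is proportional to [A]^n, so rate2/rate1 = ([A]2/[A]1)^n. Take logs to solve for n.
rate2/rate1 = 0.123107 / 0.011904 = 10.3416
[A]2/[A]1 = 0.634 / 0.291 = 2.1787
n = ln(10.3416) / ln(2.1787) = 3.0
Nearest integer order:

3


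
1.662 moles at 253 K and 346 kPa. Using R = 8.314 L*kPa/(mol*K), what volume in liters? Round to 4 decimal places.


PV = nRT, solve for V = nRT / P.
nRT = 1.662 * 8.314 * 253 = 3495.9206
V = 3495.9206 / 346
V = 10.10381676 L, rounded to 4 dp:

10.1038 L


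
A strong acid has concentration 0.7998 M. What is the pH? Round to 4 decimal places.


A strong acid dissociates completely, so [H+] equals the given concentration.
pH = -log10([H+]) = -log10(0.7998)
pH = 0.0970186, rounded to 4 dp:

0.0970


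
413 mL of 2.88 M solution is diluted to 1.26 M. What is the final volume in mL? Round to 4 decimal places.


Dilution: M1*V1 = M2*V2, solve for V2.
V2 = M1*V1 / M2
V2 = 2.88 * 413 / 1.26
V2 = 1189.44 / 1.26
V2 = 944.0 mL, rounded to 4 dp:

944.0000 mL


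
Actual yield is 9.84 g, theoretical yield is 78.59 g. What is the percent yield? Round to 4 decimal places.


% yield = 100 * actual / theoretical
% yield = 100 * 9.84 / 78.59
% yield = 12.52067693 %, rounded to 4 dp:

12.5207 %


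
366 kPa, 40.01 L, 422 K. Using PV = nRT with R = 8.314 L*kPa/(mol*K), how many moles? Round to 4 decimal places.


PV = nRT, solve for n = PV / (RT).
PV = 366 * 40.01 = 14643.66
RT = 8.314 * 422 = 3508.508
n = 14643.66 / 3508.508
n = 4.17375705 mol, rounded to 4 dp:

4.1738 mol


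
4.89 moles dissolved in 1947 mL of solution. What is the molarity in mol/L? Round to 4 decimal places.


Convert volume to liters: V_L = V_mL / 1000.
V_L = 1947 / 1000 = 1.947 L
M = n / V_L = 4.89 / 1.947
M = 2.51155624 mol/L, rounded to 4 dp:

2.5116 mol/L


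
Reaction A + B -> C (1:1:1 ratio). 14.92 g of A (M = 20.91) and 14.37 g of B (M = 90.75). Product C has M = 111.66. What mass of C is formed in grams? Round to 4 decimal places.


Find moles of each reactant; the smaller value is the limiting reagent in a 1:1:1 reaction, so moles_C equals moles of the limiter.
n_A = mass_A / M_A = 14.92 / 20.91 = 0.713534 mol
n_B = mass_B / M_B = 14.37 / 90.75 = 0.158347 mol
Limiting reagent: B (smaller), n_limiting = 0.158347 mol
mass_C = n_limiting * M_C = 0.158347 * 111.66
mass_C = 17.68102602 g, rounded to 4 dp:

17.6810 g


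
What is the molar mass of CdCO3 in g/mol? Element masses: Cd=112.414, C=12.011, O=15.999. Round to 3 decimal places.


M = sum(count * atomic_mass) over atoms.
M = 1*112.414 + 1*12.011 + 3*15.999
M = 112.414 + 12.011 + 47.997
M = 172.422 g/mol, rounded to 3 dp:

172.422 g/mol


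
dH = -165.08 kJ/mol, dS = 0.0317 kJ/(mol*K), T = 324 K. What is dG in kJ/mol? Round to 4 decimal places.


Gibbs: dG = dH - T*dS (consistent units, dS already in kJ/(mol*K)).
T*dS = 324 * 0.0317 = 10.2708
dG = -165.08 - (10.2708)
dG = -175.3508 kJ/mol, rounded to 4 dp:

-175.3508 kJ/mol


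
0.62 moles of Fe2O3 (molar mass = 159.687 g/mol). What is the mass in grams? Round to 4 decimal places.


mass = n * M
mass = 0.62 * 159.687
mass = 99.00594 g, rounded to 4 dp:

99.0059 g


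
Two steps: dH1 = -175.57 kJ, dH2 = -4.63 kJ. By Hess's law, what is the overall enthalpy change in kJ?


Hess's law: enthalpy is a state function, so add the step enthalpies.
dH_total = dH1 + dH2 = -175.57 + (-4.63)
dH_total = -180.2 kJ:

-180.20 kJ


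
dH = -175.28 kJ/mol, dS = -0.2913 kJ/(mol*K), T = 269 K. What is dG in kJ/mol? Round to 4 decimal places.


Gibbs: dG = dH - T*dS (consistent units, dS already in kJ/(mol*K)).
T*dS = 269 * -0.2913 = -78.3597
dG = -175.28 - (-78.3597)
dG = -96.9203 kJ/mol, rounded to 4 dp:

-96.9203 kJ/mol


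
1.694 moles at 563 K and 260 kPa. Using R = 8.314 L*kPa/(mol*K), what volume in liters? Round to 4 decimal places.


PV = nRT, solve for V = nRT / P.
nRT = 1.694 * 8.314 * 563 = 7929.2447
V = 7929.2447 / 260
V = 30.497095 L, rounded to 4 dp:

30.4971 L


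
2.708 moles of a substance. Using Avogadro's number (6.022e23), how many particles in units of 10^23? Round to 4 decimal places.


N = n * NA, then divide by 1e23 for the requested units.
N / 1e23 = n * 6.022
N / 1e23 = 2.708 * 6.022
N / 1e23 = 16.307576, rounded to 4 dp:

16.3076


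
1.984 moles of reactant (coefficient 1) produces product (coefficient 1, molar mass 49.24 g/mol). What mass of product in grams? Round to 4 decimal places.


Use the coefficient ratio to convert reactant moles to product moles, then multiply by the product's molar mass.
moles_P = moles_R * (coeff_P / coeff_R) = 1.984 * (1/1) = 1.984
mass_P = moles_P * M_P = 1.984 * 49.24
mass_P = 97.69216 g, rounded to 4 dp:

97.6922 g


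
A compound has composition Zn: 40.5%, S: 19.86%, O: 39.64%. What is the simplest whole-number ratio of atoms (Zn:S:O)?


Assume 100 g of compound, divide each mass% by atomic mass to get moles, then normalize by the smallest to get a raw atom ratio.
Moles per 100 g: Zn: 40.5/65.38 = 0.6195, S: 19.86/32.065 = 0.6194, O: 39.64/15.999 = 2.4777
Raw ratio (divide by min = 0.6194): Zn: 1.0, S: 1.0, O: 4.0
Multiply by 1 to clear fractions: Zn: 1.0 ~= 1, S: 1.0 ~= 1, O: 4.0 ~= 4
Reduce by GCD to get the simplest whole-number ratio:

1:1:4


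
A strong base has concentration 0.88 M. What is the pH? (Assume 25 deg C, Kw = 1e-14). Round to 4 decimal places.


A strong base dissociates completely, so [OH-] equals the given concentration.
pOH = -log10([OH-]) = -log10(0.88) = 0.055517
pH = 14 - pOH = 14 - 0.055517
pH = 13.944483, rounded to 4 dp:

13.9445


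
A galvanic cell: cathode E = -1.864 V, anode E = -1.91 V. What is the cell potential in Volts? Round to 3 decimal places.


Standard cell potential: E_cell = E_cathode - E_anode.
E_cell = -1.864 - (-1.91)
E_cell = 0.046 V, rounded to 3 dp:

0.046 V


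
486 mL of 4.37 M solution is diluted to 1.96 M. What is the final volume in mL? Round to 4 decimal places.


Dilution: M1*V1 = M2*V2, solve for V2.
V2 = M1*V1 / M2
V2 = 4.37 * 486 / 1.96
V2 = 2123.82 / 1.96
V2 = 1083.58163265 mL, rounded to 4 dp:

1083.5816 mL


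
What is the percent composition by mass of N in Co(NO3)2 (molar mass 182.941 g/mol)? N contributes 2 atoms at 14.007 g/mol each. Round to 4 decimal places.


pct = 100 * (n_elem * M_elem) / M_total
mass_contribution = 2 * 14.007 = 28.014 g/mol
pct = 100 * 28.014 / 182.941
pct = 15.31313374 %, rounded to 4 dp:

15.3131 %


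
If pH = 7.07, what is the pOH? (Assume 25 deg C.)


At 25 deg C, pH + pOH = 14.
pOH = 14 - pH = 14 - 7.07
pOH = 6.93:

6.93


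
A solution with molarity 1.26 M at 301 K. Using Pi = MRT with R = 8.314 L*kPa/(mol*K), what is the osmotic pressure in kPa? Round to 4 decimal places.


Osmotic pressure (van't Hoff): Pi = M*R*T.
RT = 8.314 * 301 = 2502.514
Pi = 1.26 * 2502.514
Pi = 3153.16764 kPa, rounded to 4 dp:

3153.1676 kPa


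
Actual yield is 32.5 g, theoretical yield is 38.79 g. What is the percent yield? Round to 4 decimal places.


% yield = 100 * actual / theoretical
% yield = 100 * 32.5 / 38.79
% yield = 83.78448054 %, rounded to 4 dp:

83.7845 %


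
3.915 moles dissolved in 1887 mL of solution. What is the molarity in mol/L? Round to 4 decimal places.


Convert volume to liters: V_L = V_mL / 1000.
V_L = 1887 / 1000 = 1.887 L
M = n / V_L = 3.915 / 1.887
M = 2.07472178 mol/L, rounded to 4 dp:

2.0747 mol/L


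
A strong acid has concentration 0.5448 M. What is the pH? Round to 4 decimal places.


A strong acid dissociates completely, so [H+] equals the given concentration.
pH = -log10([H+]) = -log10(0.5448)
pH = 0.2637629, rounded to 4 dp:

0.2638


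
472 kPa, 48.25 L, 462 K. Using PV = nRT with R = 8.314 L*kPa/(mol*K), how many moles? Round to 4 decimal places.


PV = nRT, solve for n = PV / (RT).
PV = 472 * 48.25 = 22774.0
RT = 8.314 * 462 = 3841.068
n = 22774.0 / 3841.068
n = 5.92908014 mol, rounded to 4 dp:

5.9291 mol


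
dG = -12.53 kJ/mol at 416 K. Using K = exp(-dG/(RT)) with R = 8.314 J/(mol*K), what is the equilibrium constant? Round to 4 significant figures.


dG is in kJ/mol; multiply by 1000 to match R in J/(mol*K).
RT = 8.314 * 416 = 3458.624 J/mol
exponent = -dG*1000 / (RT) = -(-12.53*1000) / 3458.624 = 3.62282804
K = exp(3.62282804)
K = 37.443309, rounded to 4 significant figures:

37.44


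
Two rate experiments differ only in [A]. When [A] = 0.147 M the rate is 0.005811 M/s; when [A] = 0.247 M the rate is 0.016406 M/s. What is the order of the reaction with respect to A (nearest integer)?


Rate is proportional to [A]^n, so rate2/rate1 = ([A]2/[A]1)^n. Take logs to solve for n.
rate2/rate1 = 0.016406 / 0.005811 = 2.8233
[A]2/[A]1 = 0.247 / 0.147 = 1.6803
n = ln(2.8233) / ln(1.6803) = 2.0
Nearest integer order:

2


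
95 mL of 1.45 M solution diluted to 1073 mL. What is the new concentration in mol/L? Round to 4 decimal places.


Dilution: M1*V1 = M2*V2, solve for M2.
M2 = M1*V1 / V2
M2 = 1.45 * 95 / 1073
M2 = 137.75 / 1073
M2 = 0.12837838 mol/L, rounded to 4 dp:

0.1284 mol/L


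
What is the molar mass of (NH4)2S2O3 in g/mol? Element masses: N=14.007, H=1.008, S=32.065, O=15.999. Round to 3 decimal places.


M = sum(count * atomic_mass) over atoms.
M = 2*14.007 + 8*1.008 + 2*32.065 + 3*15.999
M = 28.014 + 8.064 + 64.13 + 47.997
M = 148.205 g/mol, rounded to 3 dp:

148.205 g/mol


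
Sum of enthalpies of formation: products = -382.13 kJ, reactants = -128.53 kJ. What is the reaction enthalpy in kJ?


dH_rxn = sum(dH_f products) - sum(dH_f reactants)
dH_rxn = -382.13 - (-128.53)
dH_rxn = -253.6 kJ:

-253.60 kJ


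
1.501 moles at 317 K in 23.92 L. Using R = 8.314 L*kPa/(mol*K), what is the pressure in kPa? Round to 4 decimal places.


PV = nRT, solve for P = nRT / V.
nRT = 1.501 * 8.314 * 317 = 3955.9425
P = 3955.9425 / 23.92
P = 165.38221154 kPa, rounded to 4 dp:

165.3822 kPa


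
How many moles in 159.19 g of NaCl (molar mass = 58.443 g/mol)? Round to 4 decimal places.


n = mass / M
n = 159.19 / 58.443
n = 2.72385059 mol, rounded to 4 dp:

2.7239 mol


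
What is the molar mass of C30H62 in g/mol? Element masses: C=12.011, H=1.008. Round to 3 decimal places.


M = sum(count * atomic_mass) over atoms.
M = 30*12.011 + 62*1.008
M = 360.33 + 62.496
M = 422.826 g/mol, rounded to 3 dp:

422.826 g/mol


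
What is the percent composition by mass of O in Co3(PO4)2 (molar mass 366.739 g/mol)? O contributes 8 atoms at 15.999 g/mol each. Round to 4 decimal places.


pct = 100 * (n_elem * M_elem) / M_total
mass_contribution = 8 * 15.999 = 127.992 g/mol
pct = 100 * 127.992 / 366.739
pct = 34.90002427 %, rounded to 4 dp:

34.9000 %


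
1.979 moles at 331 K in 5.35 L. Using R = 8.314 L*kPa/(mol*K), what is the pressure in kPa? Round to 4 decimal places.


PV = nRT, solve for P = nRT / V.
nRT = 1.979 * 8.314 * 331 = 5446.0774
P = 5446.0774 / 5.35
P = 1017.95839252 kPa, rounded to 4 dp:

1017.9584 kPa


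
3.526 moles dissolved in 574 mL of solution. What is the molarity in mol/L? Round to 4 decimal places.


Convert volume to liters: V_L = V_mL / 1000.
V_L = 574 / 1000 = 0.574 L
M = n / V_L = 3.526 / 0.574
M = 6.14285714 mol/L, rounded to 4 dp:

6.1429 mol/L


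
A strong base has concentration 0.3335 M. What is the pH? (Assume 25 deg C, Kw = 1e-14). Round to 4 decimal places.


A strong base dissociates completely, so [OH-] equals the given concentration.
pOH = -log10([OH-]) = -log10(0.3335) = 0.476904
pH = 14 - pOH = 14 - 0.476904
pH = 13.523096, rounded to 4 dp:

13.5231


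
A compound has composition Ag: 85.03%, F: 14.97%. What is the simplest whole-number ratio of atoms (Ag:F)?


Assume 100 g of compound, divide each mass% by atomic mass to get moles, then normalize by the smallest to get a raw atom ratio.
Moles per 100 g: Ag: 85.03/107.868 = 0.7883, F: 14.97/18.998 = 0.788
Raw ratio (divide by min = 0.788): Ag: 1.0, F: 1.0
Multiply by 1 to clear fractions: Ag: 1.0 ~= 1, F: 1.0 ~= 1
Reduce by GCD to get the simplest whole-number ratio:

1:1
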